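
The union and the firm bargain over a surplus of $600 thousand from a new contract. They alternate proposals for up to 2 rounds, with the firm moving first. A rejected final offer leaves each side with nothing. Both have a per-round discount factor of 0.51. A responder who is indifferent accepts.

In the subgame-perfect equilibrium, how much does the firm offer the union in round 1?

306

Round 2 (the union proposes): rejection yields 0 for the firm; the union offers 0 and keeps 600.
Round 1 (the firm proposes): the union can get 600 next round, worth 0.51 × 600 = 306 now; the firm offers that and keeps 294.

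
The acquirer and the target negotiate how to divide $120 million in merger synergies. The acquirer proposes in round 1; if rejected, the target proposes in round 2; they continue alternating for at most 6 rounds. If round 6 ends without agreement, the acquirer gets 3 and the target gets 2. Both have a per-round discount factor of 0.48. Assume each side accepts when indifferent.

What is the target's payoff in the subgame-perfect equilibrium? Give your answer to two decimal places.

39.83

Work backward from the last round.
Round 6 (the target proposes): the acquirer gets 3 if talks fail, so the target offers 3 and keeps 117.
Round 5 (the acquirer proposes): the target can get 117 next round, worth 0.48 × 117 = 56.16 now. The acquirer offers 56.16 and keeps 120 − 56.16 = 63.84.
Round 4 (the target proposes): the acquirer can get 63.84 next round, worth 0.48 × 63.84 = 30.6432 now. The target offers 30.6432 and keeps 120 − 30.6432 = 89.3568.
Round 3 (the acquirer proposes): the target can get 89.3568 next round, worth 0.48 × 89.3568 = 42.891264 now. The acquirer offers 42.891264 and keeps 120 − 42.891264 = 77.108736.
Round 2 (the target proposes): the acquirer can get 77.108736 next round, worth 0.48 × 77.108736 = 37.01219328 now, so the target offers 37.01219328, keeping 82.98780672.
Round 1 (the acquirer proposes): the target can get 82.98780672 next round, worth 0.48 × 82.98780672 = 39.8341472256 now; the acquirer offers that and keeps 80.1658527744.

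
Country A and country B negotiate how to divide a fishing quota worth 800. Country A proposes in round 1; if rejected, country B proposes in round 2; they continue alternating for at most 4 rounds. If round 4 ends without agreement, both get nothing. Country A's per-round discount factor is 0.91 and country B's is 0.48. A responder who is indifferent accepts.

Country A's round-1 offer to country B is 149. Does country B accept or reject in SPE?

Round 4 (country B proposes): rejection yields 0 for country A; country B offers 0 and keeps 800.
Round 3 (country A proposes): country B can get 800 next round, worth 0.48 × 800 = 384 now; country A offers that and keeps 416.
Round 2 (country B proposes): country A can get 416 next round, worth 0.91 × 416 = 378.56 now, so country B offers 378.56, keeping 421.44.
So by rejecting in round 1, country B gets 421.44 next round, worth 0.48 × 421.44 = 202.2912 now.
Offer 149 < 202.2912, so country B rejects.

Reject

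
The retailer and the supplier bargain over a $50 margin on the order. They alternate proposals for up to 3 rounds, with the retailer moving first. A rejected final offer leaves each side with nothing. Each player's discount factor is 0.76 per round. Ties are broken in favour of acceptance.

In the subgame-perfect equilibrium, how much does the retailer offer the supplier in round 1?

9.12

Round 3 (the retailer proposes): rejection yields 0 for the supplier; the retailer offers 0 and keeps 50.
Round 2 (the supplier proposes): the retailer can get 50 next round, worth 0.76 × 50 = 38 now, so the supplier offers 38, keeping 12.
Round 1 (the retailer proposes): the supplier can get 12 next round, worth 0.76 × 12 = 9.12 now; the retailer offers that and keeps 40.88.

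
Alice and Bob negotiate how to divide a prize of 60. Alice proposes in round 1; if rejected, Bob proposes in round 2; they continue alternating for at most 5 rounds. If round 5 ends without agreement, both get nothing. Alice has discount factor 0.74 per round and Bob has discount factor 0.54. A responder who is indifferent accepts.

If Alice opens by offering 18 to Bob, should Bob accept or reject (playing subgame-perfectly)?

Accept

Round 5 (Alice proposes): rejection yields 0 for Bob; Alice offers 0 and keeps 60.
Round 4 (Bob proposes): Alice can get 60 next round, worth 0.74 × 60 = 44.4 now, so Bob offers 44.4, keeping 15.6.
Round 3 (Alice proposes): Bob can get 15.6 next round, worth 0.54 × 15.6 = 8.424 now. Alice offers 8.424 and keeps 60 − 8.424 = 51.576.
Round 2 (Bob proposes): Alice can get 51.576 next round, worth 0.74 × 51.576 = 38.16624 now, so Bob offers 38.16624, keeping 21.83376.
So by rejecting in round 1, Bob gets 21.83376 next round, worth 0.54 × 21.83376 = 11.7902304 now.
Offer 18 ≥ 11.7902304, so Bob accepts.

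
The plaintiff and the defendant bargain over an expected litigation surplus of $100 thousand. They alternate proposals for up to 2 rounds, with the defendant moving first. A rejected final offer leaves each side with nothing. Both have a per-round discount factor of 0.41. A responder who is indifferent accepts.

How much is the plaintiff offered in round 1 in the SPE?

Round 2 (the plaintiff proposes): the defendant will accept anything ≥ 0, so the plaintiff offers 0 and keeps 100.
Round 1 (the defendant proposes): the plaintiff can get 100 next round, worth 0.41 × 100 = 41 now; the defendant offers that and keeps 59.

41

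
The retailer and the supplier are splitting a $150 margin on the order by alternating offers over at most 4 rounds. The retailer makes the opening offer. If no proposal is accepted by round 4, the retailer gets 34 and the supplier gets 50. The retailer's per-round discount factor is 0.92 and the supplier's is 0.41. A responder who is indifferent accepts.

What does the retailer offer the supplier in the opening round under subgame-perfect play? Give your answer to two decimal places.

Round 4 (the supplier proposes): the retailer gets 34 if talks fail, so the supplier offers 34 and keeps 116.
Round 3 (the retailer proposes): the supplier can get 116 next round, worth 0.41 × 116 = 47.56 now; the retailer offers that and keeps 102.44.
Round 2 (the supplier proposes): the retailer can get 102.44 next round, worth 0.92 × 102.44 = 94.2448 now, so the supplier offers 94.2448, keeping 55.7552.
Round 1 (the retailer proposes): the supplier can get 55.7552 next round, worth 0.41 × 55.7552 = 22.859632 now. The retailer offers 22.859632 and keeps 150 − 22.859632 = 127.140368.

22.86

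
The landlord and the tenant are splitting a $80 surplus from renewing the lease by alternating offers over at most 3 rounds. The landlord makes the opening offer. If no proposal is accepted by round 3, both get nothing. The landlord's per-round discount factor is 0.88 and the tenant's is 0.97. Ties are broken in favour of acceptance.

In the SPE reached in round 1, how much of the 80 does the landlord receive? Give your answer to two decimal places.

70.69

Solve by backward induction from round 3.
Round 3 (the landlord proposes): the tenant will accept anything ≥ 0, so the landlord offers 0 and keeps 80.
Round 2 (the tenant proposes): the landlord can get 80 next round, worth 0.88 × 80 = 70.4 now; the tenant offers that and keeps 9.6.
Round 1 (the landlord proposes): the tenant can get 9.6 next round, worth 0.97 × 9.6 = 9.312 now. The landlord offers 9.312 and keeps 80 − 9.312 = 70.688.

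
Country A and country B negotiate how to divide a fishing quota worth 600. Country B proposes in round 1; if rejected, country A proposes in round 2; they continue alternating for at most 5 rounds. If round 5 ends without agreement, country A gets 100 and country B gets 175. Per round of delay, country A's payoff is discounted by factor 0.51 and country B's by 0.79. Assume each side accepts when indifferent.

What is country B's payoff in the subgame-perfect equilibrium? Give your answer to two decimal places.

493.62

Solve by backward induction from round 5.
Round 5 (country B proposes): country A gets 100 if talks fail, so country B offers 100 and keeps 500.
Round 4 (country A proposes): country B can get 500 next round, worth 0.79 × 500 = 395 now; country A offers that and keeps 205.
Round 3 (country B proposes): country A can get 205 next round, worth 0.51 × 205 = 104.55 now, so country B offers 104.55, keeping 495.45.
Round 2 (country A proposes): country B can get 495.45 next round, worth 0.79 × 495.45 = 391.4055 now, so country A offers 391.4055, keeping 208.5945.
Round 1 (country B proposes): country A can get 208.5945 next round, worth 0.51 × 208.5945 = 106.383195 now, so country B offers 106.383195, keeping 493.616805.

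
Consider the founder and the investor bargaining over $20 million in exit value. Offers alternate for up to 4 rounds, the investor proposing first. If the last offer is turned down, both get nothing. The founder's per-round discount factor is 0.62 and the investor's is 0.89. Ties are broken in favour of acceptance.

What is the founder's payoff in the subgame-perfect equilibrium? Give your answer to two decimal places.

8.21

Round 4 (the founder proposes): rejection yields 0 for the investor; the founder offers 0 and keeps 20.
Round 3 (the investor proposes): the founder can get 20 next round, worth 0.62 × 20 = 12.4 now. The investor offers 12.4 and keeps 20 − 12.4 = 7.6.
Round 2 (the founder proposes): the investor can get 7.6 next round, worth 0.89 × 7.6 = 6.764 now, so the founder offers 6.764, keeping 13.236.
Round 1 (the investor proposes): the founder can get 13.236 next round, worth 0.62 × 13.236 = 8.20632 now. The investor offers 8.20632 and keeps 20 − 8.20632 = 11.79368.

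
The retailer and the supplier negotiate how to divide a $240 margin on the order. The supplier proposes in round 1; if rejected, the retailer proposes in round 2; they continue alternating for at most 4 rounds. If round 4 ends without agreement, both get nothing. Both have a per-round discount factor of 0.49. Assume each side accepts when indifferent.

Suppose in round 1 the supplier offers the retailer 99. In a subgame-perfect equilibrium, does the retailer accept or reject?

Round 4 (the retailer proposes): rejection yields 0 for the supplier; the retailer offers 0 and keeps 240.
Round 3 (the supplier proposes): the retailer can get 240 next round, worth 0.49 × 240 = 117.6 now; the supplier offers that and keeps 122.4.
Round 2 (the retailer proposes): the supplier can get 122.4 next round, worth 0.49 × 122.4 = 59.976 now; the retailer offers that and keeps 180.024.
So by rejecting in round 1, the retailer gets 180.024 next round, worth 0.49 × 180.024 = 88.21176 now.
Offer 99 ≥ 88.21176, so the retailer accepts.

Accept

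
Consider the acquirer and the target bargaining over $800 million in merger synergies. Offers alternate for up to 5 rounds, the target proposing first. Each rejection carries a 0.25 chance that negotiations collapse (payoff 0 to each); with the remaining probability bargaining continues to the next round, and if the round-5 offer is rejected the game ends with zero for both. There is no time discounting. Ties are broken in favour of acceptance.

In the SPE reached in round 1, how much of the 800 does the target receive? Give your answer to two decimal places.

565.63

Round 5 (the target proposes): the acquirer will accept anything ≥ 0, so the target offers 0 and keeps 800.
Round 4 (the acquirer proposes): rejecting gives the target an expected 0.75 × 800 = 600, so the acquirer offers 600, keeping 200.
Round 3 (the target proposes): rejecting gives the acquirer an expected 0.75 × 200 = 150. The target offers 150 and keeps 800 − 150 = 650.
Round 2 (the acquirer proposes): rejecting gives the target an expected 0.75 × 650 = 487.5, so the acquirer offers 487.5, keeping 312.5.
Round 1 (the target proposes): rejecting gives the acquirer an expected 0.75 × 312.5 = 234.375, so the target offers 234.375, keeping 565.625.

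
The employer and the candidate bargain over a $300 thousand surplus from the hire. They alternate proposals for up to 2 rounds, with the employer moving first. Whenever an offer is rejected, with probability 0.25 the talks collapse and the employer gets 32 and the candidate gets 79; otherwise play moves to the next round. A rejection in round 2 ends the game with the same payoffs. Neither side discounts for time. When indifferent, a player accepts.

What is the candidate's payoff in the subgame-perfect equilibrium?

By backward induction:
Round 2 (the candidate proposes): the employer gets 32 if talks fail, so the candidate offers 32 and keeps 268.
Round 1 (the employer proposes): rejecting gives the candidate an expected 0.75 × 268 + 0.25 × 79 = 220.75. The employer offers 220.75 and keeps 300 − 220.75 = 79.25.

220.75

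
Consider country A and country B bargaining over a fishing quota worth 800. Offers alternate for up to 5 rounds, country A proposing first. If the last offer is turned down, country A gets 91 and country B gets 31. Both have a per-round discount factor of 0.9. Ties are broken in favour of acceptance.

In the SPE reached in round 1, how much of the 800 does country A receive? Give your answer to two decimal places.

649.34

Round 5 (country A proposes): country B gets 31 if talks fail, so country A offers 31 and keeps 769.
Round 4 (country B proposes): country A can get 769 next round, worth 0.9 × 769 = 692.1 now; country B offers that and keeps 107.9.
Round 3 (country A proposes): country B can get 107.9 next round, worth 0.9 × 107.9 = 97.11 now. Country A offers 97.11 and keeps 800 − 97.11 = 702.89.
Round 2 (country B proposes): country A can get 702.89 next round, worth 0.9 × 702.89 = 632.601 now; country B offers that and keeps 167.399.
Round 1 (country A proposes): country B can get 167.399 next round, worth 0.9 × 167.399 = 150.6591 now; country A offers that and keeps 649.3409.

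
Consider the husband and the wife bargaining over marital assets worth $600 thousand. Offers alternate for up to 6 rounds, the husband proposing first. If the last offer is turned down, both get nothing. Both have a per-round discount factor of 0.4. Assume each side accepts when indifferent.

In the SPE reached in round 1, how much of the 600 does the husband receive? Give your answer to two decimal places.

426.82

Round 6 (the wife proposes): rejection yields 0 for the husband; the wife offers 0 and keeps 600.
Round 5 (the husband proposes): the wife can get 600 next round, worth 0.4 × 600 = 240 now, so the husband offers 240, keeping 360.
Round 4 (the wife proposes): the husband can get 360 next round, worth 0.4 × 360 = 144 now. The wife offers 144 and keeps 600 − 144 = 456.
Round 3 (the husband proposes): the wife can get 456 next round, worth 0.4 × 456 = 182.4 now, so the husband offers 182.4, keeping 417.6.
Round 2 (the wife proposes): the husband can get 417.6 next round, worth 0.4 × 417.6 = 167.04 now, so the wife offers 167.04, keeping 432.96.
Round 1 (the husband proposes): the wife can get 432.96 next round, worth 0.4 × 432.96 = 173.184 now, so the husband offers 173.184, keeping 426.816.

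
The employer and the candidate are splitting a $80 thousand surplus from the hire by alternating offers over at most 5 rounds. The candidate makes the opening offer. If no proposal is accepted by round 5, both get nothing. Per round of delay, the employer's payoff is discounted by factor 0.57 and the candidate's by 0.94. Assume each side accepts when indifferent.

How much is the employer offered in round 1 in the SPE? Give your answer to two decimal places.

4.20

Round 5 (the candidate proposes): rejection yields 0 for the employer; the candidate offers 0 and keeps 80.
Round 4 (the employer proposes): the candidate can get 80 next round, worth 0.94 × 80 = 75.2 now; the employer offers that and keeps 4.8.
Round 3 (the candidate proposes): the employer can get 4.8 next round, worth 0.57 × 4.8 = 2.736 now. The candidate offers 2.736 and keeps 80 − 2.736 = 77.264.
Round 2 (the employer proposes): the candidate can get 77.264 next round, worth 0.94 × 77.264 = 72.62816 now. The employer offers 72.62816 and keeps 80 − 72.62816 = 7.37184.
Round 1 (the candidate proposes): the employer can get 7.37184 next round, worth 0.57 × 7.37184 = 4.2019488 now; the candidate offers that and keeps 75.7980512.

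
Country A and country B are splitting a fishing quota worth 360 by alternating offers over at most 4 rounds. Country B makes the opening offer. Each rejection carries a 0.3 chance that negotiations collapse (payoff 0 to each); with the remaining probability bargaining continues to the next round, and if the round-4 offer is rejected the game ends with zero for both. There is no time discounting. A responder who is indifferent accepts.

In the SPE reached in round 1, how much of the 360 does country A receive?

Round 4 (country A proposes): country B will accept anything ≥ 0, so country A offers 0 and keeps 360.
Round 3 (country B proposes): rejecting gives country A an expected 0.7 × 360 = 252. Country B offers 252 and keeps 360 − 252 = 108.
Round 2 (country A proposes): rejecting gives country B an expected 0.7 × 108 = 75.6. Country A offers 75.6 and keeps 360 − 75.6 = 284.4.
Round 1 (country B proposes): rejecting gives country A an expected 0.7 × 284.4 = 199.08, so country B offers 199.08, keeping 160.92.

199.08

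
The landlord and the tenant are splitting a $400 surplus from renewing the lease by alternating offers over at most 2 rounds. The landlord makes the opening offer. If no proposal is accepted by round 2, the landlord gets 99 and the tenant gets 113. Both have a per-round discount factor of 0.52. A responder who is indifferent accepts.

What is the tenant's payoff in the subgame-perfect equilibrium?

156.52

Round 2 (the tenant proposes): the landlord gets 99 if talks fail, so the tenant offers 99 and keeps 301.
Round 1 (the landlord proposes): the tenant can get 301 next round, worth 0.52 × 301 = 156.52 now; the landlord offers that and keeps 243.48.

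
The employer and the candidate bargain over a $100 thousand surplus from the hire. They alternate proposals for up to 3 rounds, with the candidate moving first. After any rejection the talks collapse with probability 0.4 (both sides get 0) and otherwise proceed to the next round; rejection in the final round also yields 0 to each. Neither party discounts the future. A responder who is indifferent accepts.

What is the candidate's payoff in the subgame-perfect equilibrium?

76

By backward induction:
Round 3 (the candidate proposes): the employer will accept anything ≥ 0, so the candidate offers 0 and keeps 100.
Round 2 (the employer proposes): rejecting gives the candidate an expected 0.6 × 100 = 60; the employer offers that and keeps 40.
Round 1 (the candidate proposes): rejecting gives the employer an expected 0.6 × 40 = 24. The candidate offers 24 and keeps 100 − 24 = 76.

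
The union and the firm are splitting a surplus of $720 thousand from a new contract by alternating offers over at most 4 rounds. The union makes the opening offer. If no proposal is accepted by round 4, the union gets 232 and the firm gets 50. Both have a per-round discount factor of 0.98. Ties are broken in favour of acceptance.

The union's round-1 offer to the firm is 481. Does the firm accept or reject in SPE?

Round 4 (the firm proposes): the union gets 232 if talks fail, so the firm offers 232 and keeps 488.
Round 3 (the union proposes): the firm can get 488 next round, worth 0.98 × 488 = 478.24 now; the union offers that and keeps 241.76.
Round 2 (the firm proposes): the union can get 241.76 next round, worth 0.98 × 241.76 = 236.9248 now, so the firm offers 236.9248, keeping 483.0752.
So by rejecting in round 1, the firm gets 483.0752 next round, worth 0.98 × 483.0752 = 473.413696 now.
Offer 481 ≥ 473.413696, so the firm accepts.

Accept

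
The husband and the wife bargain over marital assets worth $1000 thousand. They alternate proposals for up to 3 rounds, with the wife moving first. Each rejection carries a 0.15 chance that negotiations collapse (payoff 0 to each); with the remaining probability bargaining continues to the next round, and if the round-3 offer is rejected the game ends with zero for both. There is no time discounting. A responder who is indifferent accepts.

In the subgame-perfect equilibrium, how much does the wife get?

Round 3 (the wife proposes): the husband will accept anything ≥ 0, so the wife offers 0 and keeps 1000.
Round 2 (the husband proposes): rejecting gives the wife an expected 0.85 × 1000 = 850; the husband offers that and keeps 150.
Round 1 (the wife proposes): rejecting gives the husband an expected 0.85 × 150 = 127.5. The wife offers 127.5 and keeps 1000 − 127.5 = 872.5.

872.5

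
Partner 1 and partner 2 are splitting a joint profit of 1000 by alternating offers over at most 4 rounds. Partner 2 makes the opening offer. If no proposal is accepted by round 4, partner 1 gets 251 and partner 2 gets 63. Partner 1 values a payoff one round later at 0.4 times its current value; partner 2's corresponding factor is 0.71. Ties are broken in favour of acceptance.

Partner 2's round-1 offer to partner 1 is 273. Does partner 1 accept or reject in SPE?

Round 4 (partner 1 proposes): partner 2 gets 63 if talks fail, so partner 1 offers 63 and keeps 937.
Round 3 (partner 2 proposes): partner 1 can get 937 next round, worth 0.4 × 937 = 374.8 now; partner 2 offers that and keeps 625.2.
Round 2 (partner 1 proposes): partner 2 can get 625.2 next round, worth 0.71 × 625.2 = 443.892 now; partner 1 offers that and keeps 556.108.
So by rejecting in round 1, partner 1 gets 556.108 next round, worth 0.4 × 556.108 = 222.4432 now.
Offer 273 ≥ 222.4432, so partner 1 accepts.

Accept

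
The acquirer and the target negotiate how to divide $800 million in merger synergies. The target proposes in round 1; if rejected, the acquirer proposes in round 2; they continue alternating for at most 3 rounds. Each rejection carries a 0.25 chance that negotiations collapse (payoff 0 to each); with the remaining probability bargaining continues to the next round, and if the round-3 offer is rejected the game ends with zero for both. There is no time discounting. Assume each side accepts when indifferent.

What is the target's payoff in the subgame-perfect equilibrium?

Round 3 (the target proposes): rejection yields 0 for the acquirer; the target offers 0 and keeps 800.
Round 2 (the acquirer proposes): rejecting gives the target an expected 0.75 × 800 = 600. The acquirer offers 600 and keeps 800 − 600 = 200.
Round 1 (the target proposes): rejecting gives the acquirer an expected 0.75 × 200 = 150; the target offers that and keeps 650.

650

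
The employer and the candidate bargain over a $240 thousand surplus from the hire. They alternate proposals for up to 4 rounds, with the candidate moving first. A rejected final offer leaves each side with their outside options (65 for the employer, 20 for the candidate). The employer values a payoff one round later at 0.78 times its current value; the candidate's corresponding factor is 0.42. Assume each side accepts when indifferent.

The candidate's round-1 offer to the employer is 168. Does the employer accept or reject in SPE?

Accept

Round 4 (the employer proposes): the candidate gets 20 if talks fail, so the employer offers 20 and keeps 220.
Round 3 (the candidate proposes): the employer can get 220 next round, worth 0.78 × 220 = 171.6 now; the candidate offers that and keeps 68.4.
Round 2 (the employer proposes): the candidate can get 68.4 next round, worth 0.42 × 68.4 = 28.728 now, so the employer offers 28.728, keeping 211.272.
So by rejecting in round 1, the employer gets 211.272 next round, worth 0.78 × 211.272 = 164.79216 now.
Offer 168 ≥ 164.79216, so the employer accepts.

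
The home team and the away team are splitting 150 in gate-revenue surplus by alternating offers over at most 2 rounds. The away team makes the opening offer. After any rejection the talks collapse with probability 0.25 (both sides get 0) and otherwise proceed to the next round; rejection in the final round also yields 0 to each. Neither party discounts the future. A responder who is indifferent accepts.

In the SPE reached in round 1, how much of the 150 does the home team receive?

112.5

Round 2 (the home team proposes): rejection yields 0 for the away team; the home team offers 0 and keeps 150.
Round 1 (the away team proposes): rejecting gives the home team an expected 0.75 × 150 = 112.5, so the away team offers 112.5, keeping 37.5.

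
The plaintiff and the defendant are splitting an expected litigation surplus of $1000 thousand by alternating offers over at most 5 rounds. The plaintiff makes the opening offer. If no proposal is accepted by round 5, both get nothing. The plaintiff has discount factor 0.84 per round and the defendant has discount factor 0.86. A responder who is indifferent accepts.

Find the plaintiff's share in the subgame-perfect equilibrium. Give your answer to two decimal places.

Round 5 (the plaintiff proposes): rejection yields 0 for the defendant; the plaintiff offers 0 and keeps 1000.
Round 4 (the defendant proposes): the plaintiff can get 1000 next round, worth 0.84 × 1000 = 840 now; the defendant offers that and keeps 160.
Round 3 (the plaintiff proposes): the defendant can get 160 next round, worth 0.86 × 160 = 137.6 now, so the plaintiff offers 137.6, keeping 862.4.
Round 2 (the defendant proposes): the plaintiff can get 862.4 next round, worth 0.84 × 862.4 = 724.416 now; the defendant offers that and keeps 275.584.
Round 1 (the plaintiff proposes): the defendant can get 275.584 next round, worth 0.86 × 275.584 = 237.00224 now. The plaintiff offers 237.00224 and keeps 1000 − 237.00224 = 762.99776.

763.00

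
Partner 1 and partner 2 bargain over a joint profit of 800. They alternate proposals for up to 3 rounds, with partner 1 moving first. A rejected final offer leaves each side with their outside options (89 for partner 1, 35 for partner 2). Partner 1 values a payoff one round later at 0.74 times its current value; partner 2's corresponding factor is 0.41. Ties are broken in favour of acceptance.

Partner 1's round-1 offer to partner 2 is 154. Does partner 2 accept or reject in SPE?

Accept

Work out partner 2's continuation value if the offer is rejected.
Round 3 (partner 1 proposes): partner 2 gets 35 if talks fail, so partner 1 offers 35 and keeps 765.
Round 2 (partner 2 proposes): partner 1 can get 765 next round, worth 0.74 × 765 = 566.1 now; partner 2 offers that and keeps 233.9.
So by rejecting in round 1, partner 2 gets 233.9 next round, worth 0.41 × 233.9 = 95.899 now.
Offer 154 ≥ 95.899, so partner 2 accepts.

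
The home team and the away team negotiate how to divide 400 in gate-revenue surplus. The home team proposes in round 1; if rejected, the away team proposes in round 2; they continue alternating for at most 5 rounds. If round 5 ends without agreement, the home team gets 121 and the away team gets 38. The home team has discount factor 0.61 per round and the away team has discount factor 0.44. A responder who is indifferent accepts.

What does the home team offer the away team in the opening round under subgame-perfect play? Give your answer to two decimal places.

Work backward from the last round.
Round 5 (the home team proposes): the away team gets 38 if talks fail, so the home team offers 38 and keeps 362.
Round 4 (the away team proposes): the home team can get 362 next round, worth 0.61 × 362 = 220.82 now, so the away team offers 220.82, keeping 179.18.
Round 3 (the home team proposes): the away team can get 179.18 next round, worth 0.44 × 179.18 = 78.8392 now; the home team offers that and keeps 321.1608.
Round 2 (the away team proposes): the home team can get 321.1608 next round, worth 0.61 × 321.1608 = 195.908088 now; the away team offers that and keeps 204.091912.
Round 1 (the home team proposes): the away team can get 204.091912 next round, worth 0.44 × 204.091912 = 89.80044128 now. The home team offers 89.80044128 and keeps 400 − 89.80044128 = 310.19955872.

89.80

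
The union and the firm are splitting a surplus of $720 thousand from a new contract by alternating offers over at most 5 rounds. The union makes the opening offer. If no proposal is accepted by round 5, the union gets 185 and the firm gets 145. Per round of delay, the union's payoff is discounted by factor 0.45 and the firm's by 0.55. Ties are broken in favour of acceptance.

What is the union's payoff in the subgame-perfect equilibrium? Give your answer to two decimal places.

439.41

Round 5 (the union proposes): the firm gets 145 if talks fail, so the union offers 145 and keeps 575.
Round 4 (the firm proposes): the union can get 575 next round, worth 0.45 × 575 = 258.75 now. The firm offers 258.75 and keeps 720 − 258.75 = 461.25.
Round 3 (the union proposes): the firm can get 461.25 next round, worth 0.55 × 461.25 = 253.6875 now, so the union offers 253.6875, keeping 466.3125.
Round 2 (the firm proposes): the union can get 466.3125 next round, worth 0.45 × 466.3125 = 209.840625 now; the firm offers that and keeps 510.159375.
Round 1 (the union proposes): the firm can get 510.159375 next round, worth 0.55 × 510.159375 = 280.58765625 now, so the union offers 280.58765625, keeping 439.41234375.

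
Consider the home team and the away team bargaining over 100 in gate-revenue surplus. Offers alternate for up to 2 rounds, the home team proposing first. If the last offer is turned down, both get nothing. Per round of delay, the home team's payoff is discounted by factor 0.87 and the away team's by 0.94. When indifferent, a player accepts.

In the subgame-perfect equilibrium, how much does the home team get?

6

Round 2 (the away team proposes): the home team will accept anything ≥ 0, so the away team offers 0 and keeps 100.
Round 1 (the home team proposes): the away team can get 100 next round, worth 0.94 × 100 = 94 now, so the home team offers 94, keeping 6.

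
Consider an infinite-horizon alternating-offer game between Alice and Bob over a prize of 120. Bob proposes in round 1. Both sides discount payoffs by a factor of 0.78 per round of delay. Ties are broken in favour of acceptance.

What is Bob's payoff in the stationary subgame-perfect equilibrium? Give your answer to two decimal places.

67.42

Let x be Bob's share when Bob proposes and y be Alice's share when Alice proposes.
Alice accepts iff offered ≥ 0.78·y, so x = 120 − 0.78y. Symmetrically y = 120 − 0.78x.
Substituting: x = 120 − 0.78(120 − 0.78x), giving x(1 − 0.78·0.78) = 120(1 − 0.78).
So x = 120 × 0.22 / 0.3916 ≈ 67.4157, and Alice receives 120 − x ≈ 52.5843.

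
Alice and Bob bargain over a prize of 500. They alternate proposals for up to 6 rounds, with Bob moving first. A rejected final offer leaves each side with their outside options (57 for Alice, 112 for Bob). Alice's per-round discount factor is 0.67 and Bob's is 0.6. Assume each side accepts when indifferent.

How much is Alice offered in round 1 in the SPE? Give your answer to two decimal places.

229.88

Round 6 (Alice proposes): Bob gets 112 if talks fail, so Alice offers 112 and keeps 388.
Round 5 (Bob proposes): Alice can get 388 next round, worth 0.67 × 388 = 259.96 now, so Bob offers 259.96, keeping 240.04.
Round 4 (Alice proposes): Bob can get 240.04 next round, worth 0.6 × 240.04 = 144.024 now, so Alice offers 144.024, keeping 355.976.
Round 3 (Bob proposes): Alice can get 355.976 next round, worth 0.67 × 355.976 = 238.50392 now, so Bob offers 238.50392, keeping 261.49608.
Round 2 (Alice proposes): Bob can get 261.49608 next round, worth 0.6 × 261.49608 = 156.897648 now, so Alice offers 156.897648, keeping 343.102352.
Round 1 (Bob proposes): Alice can get 343.102352 next round, worth 0.67 × 343.102352 = 229.87857584 now. Bob offers 229.87857584 and keeps 500 − 229.87857584 = 270.12142416.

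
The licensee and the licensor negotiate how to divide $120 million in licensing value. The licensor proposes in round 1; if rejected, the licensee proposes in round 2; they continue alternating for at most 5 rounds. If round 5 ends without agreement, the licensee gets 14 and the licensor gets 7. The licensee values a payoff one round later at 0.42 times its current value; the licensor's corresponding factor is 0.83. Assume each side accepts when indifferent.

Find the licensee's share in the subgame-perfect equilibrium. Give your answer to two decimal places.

Round 5 (the licensor proposes): the licensee gets 14 if talks fail, so the licensor offers 14 and keeps 106.
Round 4 (the licensee proposes): the licensor can get 106 next round, worth 0.83 × 106 = 87.98 now; the licensee offers that and keeps 32.02.
Round 3 (the licensor proposes): the licensee can get 32.02 next round, worth 0.42 × 32.02 = 13.4484 now; the licensor offers that and keeps 106.5516.
Round 2 (the licensee proposes): the licensor can get 106.5516 next round, worth 0.83 × 106.5516 = 88.437828 now. The licensee offers 88.437828 and keeps 120 − 88.437828 = 31.562172.
Round 1 (the licensor proposes): the licensee can get 31.562172 next round, worth 0.42 × 31.562172 = 13.25611224 now. The licensor offers 13.25611224 and keeps 120 − 13.25611224 = 106.74388776.

13.26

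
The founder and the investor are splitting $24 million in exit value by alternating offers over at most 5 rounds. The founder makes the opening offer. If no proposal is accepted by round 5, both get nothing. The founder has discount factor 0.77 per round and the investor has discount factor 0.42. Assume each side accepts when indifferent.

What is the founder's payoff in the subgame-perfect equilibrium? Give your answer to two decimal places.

20.93

By backward induction:
Round 5 (the founder proposes): the investor will accept anything ≥ 0, so the founder offers 0 and keeps 24.
Round 4 (the investor proposes): the founder can get 24 next round, worth 0.77 × 24 = 18.48 now, so the investor offers 18.48, keeping 5.52.
Round 3 (the founder proposes): the investor can get 5.52 next round, worth 0.42 × 5.52 = 2.3184 now; the founder offers that and keeps 21.6816.
Round 2 (the investor proposes): the founder can get 21.6816 next round, worth 0.77 × 21.6816 = 16.694832 now. The investor offers 16.694832 and keeps 24 − 16.694832 = 7.305168.
Round 1 (the founder proposes): the investor can get 7.305168 next round, worth 0.42 × 7.305168 = 3.06817056 now, so the founder offers 3.06817056, keeping 20.93182944.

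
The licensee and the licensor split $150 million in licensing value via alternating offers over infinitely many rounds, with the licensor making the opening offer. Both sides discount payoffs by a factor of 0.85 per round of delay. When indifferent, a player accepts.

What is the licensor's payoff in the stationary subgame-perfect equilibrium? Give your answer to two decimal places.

When the licensor proposes, the licensee accepts any offer worth at least 0.85 times what the licensee would get by proposing next round; and vice versa.
This gives x = 150 − 0.85y and y = 150 − 0.85x, where x and y are each side's share when it proposes.
Hence (1 − 0.85·0.85)x = 150(1 − 0.85), i.e. 0.2775·x = 22.5.
x ≈ 81.0811; the licensee's share is 150 − x ≈ 68.9189.

81.08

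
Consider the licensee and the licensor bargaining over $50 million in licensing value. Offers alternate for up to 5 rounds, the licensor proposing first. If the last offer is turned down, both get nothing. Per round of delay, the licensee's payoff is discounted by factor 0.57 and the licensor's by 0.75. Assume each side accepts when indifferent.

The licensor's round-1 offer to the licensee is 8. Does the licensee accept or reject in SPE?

Reject

Round 5 (the licensor proposes): the licensee will accept anything ≥ 0, so the licensor offers 0 and keeps 50.
Round 4 (the licensee proposes): the licensor can get 50 next round, worth 0.75 × 50 = 37.5 now, so the licensee offers 37.5, keeping 12.5.
Round 3 (the licensor proposes): the licensee can get 12.5 next round, worth 0.57 × 12.5 = 7.125 now; the licensor offers that and keeps 42.875.
Round 2 (the licensee proposes): the licensor can get 42.875 next round, worth 0.75 × 42.875 = 32.15625 now. The licensee offers 32.15625 and keeps 50 − 32.15625 = 17.84375.
So by rejecting in round 1, the licensee gets 17.84375 next round, worth 0.57 × 17.84375 = 10.1709375 now.
Offer 8 < 10.1709375, so the licensee rejects.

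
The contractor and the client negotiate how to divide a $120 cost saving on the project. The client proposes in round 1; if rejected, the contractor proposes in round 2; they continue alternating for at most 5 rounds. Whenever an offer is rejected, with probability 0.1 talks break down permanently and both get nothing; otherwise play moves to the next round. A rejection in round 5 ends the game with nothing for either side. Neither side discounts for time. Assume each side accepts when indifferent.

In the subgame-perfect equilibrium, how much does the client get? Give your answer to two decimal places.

Round 5 (the client proposes): the contractor will accept anything ≥ 0, so the client offers 0 and keeps 120.
Round 4 (the contractor proposes): rejecting gives the client an expected 0.9 × 120 = 108; the contractor offers that and keeps 12.
Round 3 (the client proposes): rejecting gives the contractor an expected 0.9 × 12 = 10.8. The client offers 10.8 and keeps 120 − 10.8 = 109.2.
Round 2 (the contractor proposes): rejecting gives the client an expected 0.9 × 109.2 = 98.28. The contractor offers 98.28 and keeps 120 − 98.28 = 21.72.
Round 1 (the client proposes): rejecting gives the contractor an expected 0.9 × 21.72 = 19.548. The client offers 19.548 and keeps 120 − 19.548 = 100.452.

100.45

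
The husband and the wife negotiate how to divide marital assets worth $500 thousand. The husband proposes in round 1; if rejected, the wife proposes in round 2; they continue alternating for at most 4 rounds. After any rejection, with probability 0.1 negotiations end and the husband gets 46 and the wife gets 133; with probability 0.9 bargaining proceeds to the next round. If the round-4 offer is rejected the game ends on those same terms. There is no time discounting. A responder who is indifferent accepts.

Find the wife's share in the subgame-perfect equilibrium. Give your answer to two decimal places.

395.90

Round 4 (the wife proposes): the husband gets 46 if talks fail, so the wife offers 46 and keeps 454.
Round 3 (the husband proposes): rejecting gives the wife an expected 0.9 × 454 + 0.1 × 133 = 421.9; the husband offers that and keeps 78.1.
Round 2 (the wife proposes): rejecting gives the husband an expected 0.9 × 78.1 + 0.1 × 46 = 74.89, so the wife offers 74.89, keeping 425.11.
Round 1 (the husband proposes): rejecting gives the wife an expected 0.9 × 425.11 + 0.1 × 133 = 395.899, so the husband offers 395.899, keeping 104.101.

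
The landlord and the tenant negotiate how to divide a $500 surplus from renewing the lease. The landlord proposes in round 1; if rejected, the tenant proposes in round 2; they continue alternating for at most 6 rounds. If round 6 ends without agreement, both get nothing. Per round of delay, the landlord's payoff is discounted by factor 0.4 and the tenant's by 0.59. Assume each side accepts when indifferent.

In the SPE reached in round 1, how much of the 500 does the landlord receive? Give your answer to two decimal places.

264.80

Round 6 (the tenant proposes): the landlord will accept anything ≥ 0, so the tenant offers 0 and keeps 500.
Round 5 (the landlord proposes): the tenant can get 500 next round, worth 0.59 × 500 = 295 now; the landlord offers that and keeps 205.
Round 4 (the tenant proposes): the landlord can get 205 next round, worth 0.4 × 205 = 82 now. The tenant offers 82 and keeps 500 − 82 = 418.
Round 3 (the landlord proposes): the tenant can get 418 next round, worth 0.59 × 418 = 246.62 now. The landlord offers 246.62 and keeps 500 − 246.62 = 253.38.
Round 2 (the tenant proposes): the landlord can get 253.38 next round, worth 0.4 × 253.38 = 101.352 now; the tenant offers that and keeps 398.648.
Round 1 (the landlord proposes): the tenant can get 398.648 next round, worth 0.59 × 398.648 = 235.20232 now. The landlord offers 235.20232 and keeps 500 − 235.20232 = 264.79768.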